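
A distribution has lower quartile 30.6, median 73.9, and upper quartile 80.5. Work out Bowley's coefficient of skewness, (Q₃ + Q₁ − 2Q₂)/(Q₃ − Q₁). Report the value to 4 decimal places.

-0.7355

numerator: Q₃ + Q₁ − 2Q₂ = 80.5 + 30.6 − 2×73.9 = -36.7000
denominator: Q₃ − Q₁ = 80.5 − 30.6 = 49.9000
Bowley skewness = -36.7000 / 49.9000 ≈ -0.7355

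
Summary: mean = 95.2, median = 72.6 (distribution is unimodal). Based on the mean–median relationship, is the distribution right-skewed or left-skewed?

mean − median = 95.2 − 72.6 = 22.6
mean > median ⇒ the longer tail is on the right ⇒ right-skewed (positively skewed).

right-skewed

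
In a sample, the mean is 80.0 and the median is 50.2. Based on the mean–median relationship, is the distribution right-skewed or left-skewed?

mean − median = 80.0 − 50.2 = 29.8
mean > median ⇒ the longer tail is on the right ⇒ right-skewed (positively skewed).

right-skewed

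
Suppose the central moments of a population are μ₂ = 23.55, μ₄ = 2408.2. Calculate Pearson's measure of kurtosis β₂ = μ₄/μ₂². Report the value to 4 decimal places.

μ₂² = 23.55² = 554.60250
μ₄/μ₂² = 2408.2 / 554.60250 = 4.34221
β₂ ≈ 4.3422

4.3422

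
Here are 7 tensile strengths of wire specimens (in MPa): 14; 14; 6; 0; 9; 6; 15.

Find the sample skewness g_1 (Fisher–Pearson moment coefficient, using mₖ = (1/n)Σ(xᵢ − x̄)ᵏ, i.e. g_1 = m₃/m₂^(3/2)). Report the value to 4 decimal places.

x̄ = (14 + 14 + 6 + 0 + 9 + 6 + 15) / 7 = 9.1429
deviations (xᵢ − x̄): 4.8571, 4.8571, -3.1429, -9.1429, -0.1429, -3.1429, 5.8571
Σ(xᵢ − x̄)² = 184.8571 ⇒ m₂ = 184.8571/7 = 26.40816
Σ(xᵢ − x̄)³ = -396.2449 ⇒ m₃ = -396.2449/7 = -56.60641
m₂^(3/2) = 26.40816^(1.5) = 135.70858
g_1 = m₃ / m₂^(3/2) = -56.60641 / 135.70858 ≈ -0.4171

-0.4171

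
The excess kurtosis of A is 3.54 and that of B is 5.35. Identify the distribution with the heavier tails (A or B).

Higher excess kurtosis ⇒ heavier tails relative to the normal distribution.
3.54 vs 5.35: the larger is 5.35, so B has heavier tails.

B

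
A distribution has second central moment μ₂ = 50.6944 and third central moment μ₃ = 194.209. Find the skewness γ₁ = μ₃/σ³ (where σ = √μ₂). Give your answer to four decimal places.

0.5381

σ = √μ₂ = √50.6944 = 7.12000
σ³ = μ₂^(3/2) = 360.94413
γ₁ = μ₃/σ³ = 194.209 / 360.94413 ≈ 0.5381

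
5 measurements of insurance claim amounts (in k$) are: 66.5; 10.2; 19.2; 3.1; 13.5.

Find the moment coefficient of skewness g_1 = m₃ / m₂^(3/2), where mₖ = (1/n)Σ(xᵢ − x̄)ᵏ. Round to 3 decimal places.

1.303

x̄ = (66.5 + 10.2 + 19.2 + 3.1 + 13.5) / 5 = 22.5000
deviations (xᵢ − x̄): 44.0000, -12.3000, -3.3000, -19.4000, -9.0000
Σ(xᵢ − x̄)² = 2555.5400 ⇒ m₂ = 2555.5400/5 = 511.10800
Σ(xᵢ − x̄)³ = 75256.8120 ⇒ m₃ = 75256.8120/5 = 15051.36240
m₂^(3/2) = 511.10800^(1.5) = 11554.97521
g_1 = m₃ / m₂^(3/2) = 15051.36240 / 11554.97521 ≈ 1.303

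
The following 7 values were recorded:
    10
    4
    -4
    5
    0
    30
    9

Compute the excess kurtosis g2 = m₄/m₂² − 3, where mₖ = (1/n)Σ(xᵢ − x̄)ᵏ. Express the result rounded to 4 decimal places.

x̄ = 7.7143
Σ(xᵢ − x̄)² = 721.4286 ⇒ m₂ = 103.06122
Σ(xᵢ − x̄)⁴ = 269310.9213 ⇒ m₄ = 38472.98875
m₂² = 10621.61599
g2 = m₄/m₂² − 3 = 3.62214 − 3 ≈ 0.6221

0.6221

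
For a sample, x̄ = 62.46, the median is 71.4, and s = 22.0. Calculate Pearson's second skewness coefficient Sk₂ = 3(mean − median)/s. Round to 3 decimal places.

Sk₂ = 3(62.46 − 71.4) / 22.0 = 3 × -8.9400 / 22.0
    = -26.8200 / 22.0 ≈ -1.219

-1.219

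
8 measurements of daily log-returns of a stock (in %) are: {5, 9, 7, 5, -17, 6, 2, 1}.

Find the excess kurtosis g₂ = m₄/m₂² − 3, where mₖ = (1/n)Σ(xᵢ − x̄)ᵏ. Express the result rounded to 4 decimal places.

x̄ = 2.2500
Σ(xᵢ − x̄)² = 469.5000 ⇒ m₂ = 58.68750
Σ(xᵢ − x̄)⁴ = 140216.1563 ⇒ m₄ = 17527.01953
m₂² = 3444.22266
g₂ = m₄/m₂² − 3 = 5.08882 − 3 ≈ 2.0888

2.0888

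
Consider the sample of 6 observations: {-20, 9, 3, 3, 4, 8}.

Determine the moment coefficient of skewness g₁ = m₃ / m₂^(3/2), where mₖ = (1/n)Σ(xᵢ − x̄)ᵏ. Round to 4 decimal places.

-1.5533

x̄ = (-20 + 9 + 3 + 3 + 4 + 8) / 6 = 1.1667
deviations (xᵢ − x̄): -21.1667, 7.8333, 1.8333, 1.8333, 2.8333, 6.8333
Σ(xᵢ − x̄)² = 570.8333 ⇒ m₂ = 570.8333/6 = 95.13889
Σ(xᵢ − x̄)³ = -8648.4444 ⇒ m₃ = -8648.4444/6 = -1441.40741
m₂^(3/2) = 95.13889^(1.5) = 927.97679
g₁ = m₃ / m₂^(3/2) = -1441.40741 / 927.97679 ≈ -1.5533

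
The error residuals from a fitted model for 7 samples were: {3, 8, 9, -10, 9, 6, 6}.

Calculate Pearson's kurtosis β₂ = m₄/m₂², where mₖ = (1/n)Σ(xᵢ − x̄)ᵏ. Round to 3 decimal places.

x̄ = 4.4286
Σ(xᵢ − x̄)² = 269.7143 ⇒ m₂ = 38.53061
Σ(xᵢ − x̄)⁴ = 44392.9446 ⇒ m₄ = 6341.84923
m₂² = 1484.60808
β₂ = m₄/m₂² = 6341.84923 / 1484.60808 ≈ 4.272

4.272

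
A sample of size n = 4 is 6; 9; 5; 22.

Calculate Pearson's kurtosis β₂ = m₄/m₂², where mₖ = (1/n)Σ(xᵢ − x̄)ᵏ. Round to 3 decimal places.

2.200

x̄ = 10.5000
Σ(xᵢ − x̄)² = 185.0000 ⇒ m₂ = 46.25000
Σ(xᵢ − x̄)⁴ = 18820.2500 ⇒ m₄ = 4705.06250
m₂² = 2139.06250
β₂ = m₄/m₂² = 4705.06250 / 2139.06250 ≈ 2.200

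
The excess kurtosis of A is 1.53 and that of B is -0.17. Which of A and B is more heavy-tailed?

A

Higher excess kurtosis ⇒ heavier tails relative to the normal distribution.
1.53 vs -0.17: the larger is 1.53, so A has heavier tails. (A is leptokurtic — heavier-than-normal tails; the other is platykurtic.)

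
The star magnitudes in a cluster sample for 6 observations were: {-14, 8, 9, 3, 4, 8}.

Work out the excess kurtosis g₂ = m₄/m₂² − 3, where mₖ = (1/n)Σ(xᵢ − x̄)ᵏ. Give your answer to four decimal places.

x̄ = 3.0000
Σ(xᵢ − x̄)² = 376.0000 ⇒ m₂ = 62.66667
Σ(xᵢ − x̄)⁴ = 86068.0000 ⇒ m₄ = 14344.66667
m₂² = 3927.11111
g₂ = m₄/m₂² − 3 = 3.65273 − 3 ≈ 0.6527

0.6527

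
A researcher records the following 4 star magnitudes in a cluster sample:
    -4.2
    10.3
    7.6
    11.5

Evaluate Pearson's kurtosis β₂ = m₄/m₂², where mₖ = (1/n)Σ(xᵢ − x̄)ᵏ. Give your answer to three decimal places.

2.189

x̄ = 6.3000
Σ(xᵢ − x̄)² = 154.9800 ⇒ m₂ = 38.74500
Σ(xᵢ − x̄)⁴ = 13145.0802 ⇒ m₄ = 3286.27005
m₂² = 1501.17503
β₂ = m₄/m₂² = 3286.27005 / 1501.17503 ≈ 2.189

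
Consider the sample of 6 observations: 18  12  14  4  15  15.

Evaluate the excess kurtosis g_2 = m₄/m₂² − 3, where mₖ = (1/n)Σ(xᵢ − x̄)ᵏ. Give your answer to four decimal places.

0.2194

x̄ = 13.0000
Σ(xᵢ − x̄)² = 116.0000 ⇒ m₂ = 19.33333
Σ(xᵢ − x̄)⁴ = 7220.0000 ⇒ m₄ = 1203.33333
m₂² = 373.77778
g_2 = m₄/m₂² − 3 = 3.21938 − 3 ≈ 0.2194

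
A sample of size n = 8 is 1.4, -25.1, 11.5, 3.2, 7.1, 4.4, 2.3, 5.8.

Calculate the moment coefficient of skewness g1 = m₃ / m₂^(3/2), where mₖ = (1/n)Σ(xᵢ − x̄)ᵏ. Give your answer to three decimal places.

x̄ = (1.4 - 25.1 + 11.5 + 3.2 + 7.1 + 4.4 + 2.3 + 5.8) / 8 = 1.3250
deviations (xᵢ − x̄): 0.0750, -26.4250, 10.1750, 1.8750, 5.7750, 3.0750, 0.9750, 4.4750
Σ(xᵢ − x̄)² = 869.1150 ⇒ m₂ = 869.1150/8 = 108.63938
Σ(xᵢ − x̄)³ = -17079.8318 ⇒ m₃ = -17079.8318/8 = -2134.97897
m₂^(3/2) = 108.63938^(1.5) = 1132.35053
g1 = m₃ / m₂^(3/2) = -2134.97897 / 1132.35053 ≈ -1.885

-1.885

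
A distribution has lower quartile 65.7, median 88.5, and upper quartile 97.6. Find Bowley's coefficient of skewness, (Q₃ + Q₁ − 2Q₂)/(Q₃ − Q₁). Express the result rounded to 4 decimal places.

numerator: Q₃ + Q₁ − 2Q₂ = 97.6 + 65.7 − 2×88.5 = -13.7000
denominator: Q₃ − Q₁ = 97.6 − 65.7 = 31.9000
Bowley skewness = -13.7000 / 31.9000 ≈ -0.4295

-0.4295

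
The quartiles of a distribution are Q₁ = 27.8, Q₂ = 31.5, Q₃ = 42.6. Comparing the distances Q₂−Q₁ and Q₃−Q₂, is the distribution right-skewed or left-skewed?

right-skewed

Q₂ − Q₁ = 3.7;  Q₃ − Q₂ = 11.1
Q₃ − Q₂ > Q₂ − Q₁ ⇒ the upper half is more spread out ⇒ right-skewed.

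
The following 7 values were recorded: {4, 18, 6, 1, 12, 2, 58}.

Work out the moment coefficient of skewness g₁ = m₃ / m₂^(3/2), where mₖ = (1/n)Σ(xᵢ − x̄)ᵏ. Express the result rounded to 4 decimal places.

1.6918

x̄ = (4 + 18 + 6 + 1 + 12 + 2 + 58) / 7 = 14.4286
deviations (xᵢ − x̄): -10.4286, 3.5714, -8.4286, -13.4286, -2.4286, -12.4286, 43.5714
Σ(xᵢ − x̄)² = 2431.7143 ⇒ m₂ = 2431.7143/7 = 347.38776
Σ(xᵢ − x̄)³ = 76675.9592 ⇒ m₃ = 76675.9592/7 = 10953.70845
m₂^(3/2) = 347.38776^(1.5) = 6474.73144
g₁ = m₃ / m₂^(3/2) = 10953.70845 / 6474.73144 ≈ 1.6918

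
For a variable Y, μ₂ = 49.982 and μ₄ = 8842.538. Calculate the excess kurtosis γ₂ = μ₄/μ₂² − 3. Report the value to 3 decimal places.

μ₂² = 49.982² = 2498.20032
μ₄/μ₂² = 8842.538 / 2498.20032 = 3.53956
γ₂ = 3.53956 − 3 ≈ 0.540

0.540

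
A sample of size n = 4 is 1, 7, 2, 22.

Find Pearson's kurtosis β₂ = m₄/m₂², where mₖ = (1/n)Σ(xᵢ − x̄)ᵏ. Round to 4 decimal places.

2.1183

x̄ = 8.0000
Σ(xᵢ − x̄)² = 282.0000 ⇒ m₂ = 70.50000
Σ(xᵢ − x̄)⁴ = 42114.0000 ⇒ m₄ = 10528.50000
m₂² = 4970.25000
β₂ = m₄/m₂² = 10528.50000 / 4970.25000 ≈ 2.1183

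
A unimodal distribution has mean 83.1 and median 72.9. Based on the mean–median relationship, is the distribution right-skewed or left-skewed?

right-skewed

mean − median = 83.1 − 72.9 = 10.2
mean > median ⇒ the longer tail is on the right ⇒ right-skewed (positively skewed).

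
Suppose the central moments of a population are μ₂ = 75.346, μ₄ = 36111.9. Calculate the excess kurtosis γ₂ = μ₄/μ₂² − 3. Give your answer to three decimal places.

3.361

μ₂² = 75.346² = 5677.01972
μ₄/μ₂² = 36111.9 / 5677.01972 = 6.36107
γ₂ = 6.36107 − 3 ≈ 3.361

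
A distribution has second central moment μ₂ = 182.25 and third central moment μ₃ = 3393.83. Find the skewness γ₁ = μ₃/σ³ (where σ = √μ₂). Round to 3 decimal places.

1.379

σ = √μ₂ = √182.25 = 13.50000
σ³ = μ₂^(3/2) = 2460.37500
γ₁ = μ₃/σ³ = 3393.83 / 2460.37500 ≈ 1.379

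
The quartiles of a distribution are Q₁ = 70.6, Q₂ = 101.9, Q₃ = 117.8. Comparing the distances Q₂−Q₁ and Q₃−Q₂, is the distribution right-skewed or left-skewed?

left-skewed

Q₂ − Q₁ = 31.3;  Q₃ − Q₂ = 15.9
Q₂ − Q₁ > Q₃ − Q₂ ⇒ the lower half is more spread out ⇒ left-skewed.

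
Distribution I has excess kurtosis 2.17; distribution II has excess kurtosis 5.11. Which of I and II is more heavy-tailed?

II

Higher excess kurtosis ⇒ heavier tails relative to the normal distribution.
2.17 vs 5.11: the larger is 5.11, so II has heavier tails.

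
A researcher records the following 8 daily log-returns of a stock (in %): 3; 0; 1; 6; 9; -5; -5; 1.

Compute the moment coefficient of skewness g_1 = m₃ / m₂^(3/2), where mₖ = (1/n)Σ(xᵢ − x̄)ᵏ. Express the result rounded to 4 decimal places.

0.1166

x̄ = (3 + 0 + 1 + 6 + 9 - 5 - 5 + 1) / 8 = 1.2500
deviations (xᵢ − x̄): 1.7500, -1.2500, -0.2500, 4.7500, 7.7500, -6.2500, -6.2500, -0.2500
Σ(xᵢ − x̄)² = 165.5000 ⇒ m₂ = 165.5000/8 = 20.68750
Σ(xᵢ − x̄)³ = 87.7500 ⇒ m₃ = 87.7500/8 = 10.96875
m₂^(3/2) = 20.68750^(1.5) = 94.09402
g_1 = m₃ / m₂^(3/2) = 10.96875 / 94.09402 ≈ 0.1166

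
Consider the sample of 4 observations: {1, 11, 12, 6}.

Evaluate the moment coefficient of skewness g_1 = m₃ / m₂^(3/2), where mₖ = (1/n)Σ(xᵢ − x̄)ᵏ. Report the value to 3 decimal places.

x̄ = (1 + 11 + 12 + 6) / 4 = 7.5000
deviations (xᵢ − x̄): -6.5000, 3.5000, 4.5000, -1.5000
Σ(xᵢ − x̄)² = 77.0000 ⇒ m₂ = 77.0000/4 = 19.25000
Σ(xᵢ − x̄)³ = -144.0000 ⇒ m₃ = -144.0000/4 = -36.00000
m₂^(3/2) = 19.25000^(1.5) = 84.45903
g_1 = m₃ / m₂^(3/2) = -36.00000 / 84.45903 ≈ -0.426

-0.426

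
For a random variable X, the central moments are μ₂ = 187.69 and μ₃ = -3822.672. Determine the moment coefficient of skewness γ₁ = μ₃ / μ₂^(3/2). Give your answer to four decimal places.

σ = √μ₂ = √187.69 = 13.70000
σ³ = μ₂^(3/2) = 2571.35300
γ₁ = μ₃/σ³ = -3822.672 / 2571.35300 ≈ -1.4866

-1.4866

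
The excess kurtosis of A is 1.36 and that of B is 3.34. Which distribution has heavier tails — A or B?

B

Higher excess kurtosis ⇒ heavier tails relative to the normal distribution.
1.36 vs 3.34: the larger is 3.34, so B has heavier tails.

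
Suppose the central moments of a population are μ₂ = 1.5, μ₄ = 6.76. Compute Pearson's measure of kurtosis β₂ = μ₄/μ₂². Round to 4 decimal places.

μ₂² = 1.5² = 2.25000
μ₄/μ₂² = 6.76 / 2.25000 = 3.00444
β₂ ≈ 3.0044

3.0044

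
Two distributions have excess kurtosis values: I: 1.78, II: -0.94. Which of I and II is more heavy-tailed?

I

Higher excess kurtosis ⇒ heavier tails relative to the normal distribution.
1.78 vs -0.94: the larger is 1.78, so I has heavier tails. (I is leptokurtic — heavier-than-normal tails; the other is platykurtic.)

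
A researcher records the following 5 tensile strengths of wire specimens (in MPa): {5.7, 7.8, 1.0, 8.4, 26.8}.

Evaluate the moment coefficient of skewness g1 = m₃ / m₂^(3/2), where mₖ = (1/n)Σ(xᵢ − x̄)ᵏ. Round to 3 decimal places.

x̄ = (5.7 + 7.8 + 1.0 + 8.4 + 26.8) / 5 = 9.9400
deviations (xᵢ − x̄): -4.2400, -2.1400, -8.9400, -1.5400, 16.8600
Σ(xᵢ − x̄)² = 389.1120 ⇒ m₂ = 389.1120/5 = 77.82240
Σ(xᵢ − x̄)³ = 3988.4222 ⇒ m₃ = 3988.4222/5 = 797.68445
m₂^(3/2) = 77.82240^(1.5) = 686.52591
g1 = m₃ / m₂^(3/2) = 797.68445 / 686.52591 ≈ 1.162

1.162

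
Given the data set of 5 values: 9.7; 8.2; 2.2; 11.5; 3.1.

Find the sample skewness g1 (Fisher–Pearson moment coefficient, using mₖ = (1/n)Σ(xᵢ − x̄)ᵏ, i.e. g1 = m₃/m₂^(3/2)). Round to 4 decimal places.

x̄ = (9.7 + 8.2 + 2.2 + 11.5 + 3.1) / 5 = 6.9400
deviations (xᵢ − x̄): 2.7600, 1.2600, -4.7400, 4.5600, -3.8400
Σ(xᵢ − x̄)² = 67.2120 ⇒ m₂ = 67.2120/5 = 13.44240
Σ(xᵢ − x̄)³ = -45.2758 ⇒ m₃ = -45.2758/5 = -9.05515
m₂^(3/2) = 13.44240^(1.5) = 49.28505
g1 = m₃ / m₂^(3/2) = -9.05515 / 49.28505 ≈ -0.1837

-0.1837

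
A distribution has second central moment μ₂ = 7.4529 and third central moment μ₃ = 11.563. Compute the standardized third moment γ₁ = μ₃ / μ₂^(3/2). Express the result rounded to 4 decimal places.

σ = √μ₂ = √7.4529 = 2.73000
σ³ = μ₂^(3/2) = 20.34642
γ₁ = μ₃/σ³ = 11.563 / 20.34642 ≈ 0.5683

0.5683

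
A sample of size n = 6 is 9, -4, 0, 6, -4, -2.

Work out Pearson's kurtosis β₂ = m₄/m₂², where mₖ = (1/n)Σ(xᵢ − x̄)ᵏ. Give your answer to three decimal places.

x̄ = 0.8333
Σ(xᵢ − x̄)² = 148.8333 ⇒ m₂ = 24.80556
Σ(xᵢ − x̄)⁴ = 6317.1528 ⇒ m₄ = 1052.85880
m₂² = 615.31559
β₂ = m₄/m₂² = 1052.85880 / 615.31559 ≈ 1.711

1.711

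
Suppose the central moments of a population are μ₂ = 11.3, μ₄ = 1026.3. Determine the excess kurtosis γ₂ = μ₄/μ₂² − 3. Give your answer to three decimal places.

5.037

μ₂² = 11.3² = 127.69000
μ₄/μ₂² = 1026.3 / 127.69000 = 8.03743
γ₂ = 8.03743 − 3 ≈ 5.037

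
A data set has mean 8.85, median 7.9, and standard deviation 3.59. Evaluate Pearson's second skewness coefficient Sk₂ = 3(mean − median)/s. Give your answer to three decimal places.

Sk₂ = 3(8.85 − 7.9) / 3.59 = 3 × 0.9500 / 3.59
    = 2.8500 / 3.59 ≈ 0.794

0.794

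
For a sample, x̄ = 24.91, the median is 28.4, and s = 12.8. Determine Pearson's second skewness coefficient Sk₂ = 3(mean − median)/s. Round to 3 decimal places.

-0.818

Sk₂ = 3(24.91 − 28.4) / 12.8 = 3 × -3.4900 / 12.8
    = -10.4700 / 12.8 ≈ -0.818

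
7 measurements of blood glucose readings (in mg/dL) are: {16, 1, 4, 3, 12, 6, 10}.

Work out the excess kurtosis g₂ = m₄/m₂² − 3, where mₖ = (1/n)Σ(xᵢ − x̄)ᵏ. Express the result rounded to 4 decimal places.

-1.1606

x̄ = 7.4286
Σ(xᵢ − x̄)² = 175.7143 ⇒ m₂ = 25.10204
Σ(xᵢ − x̄)⁴ = 8113.0671 ⇒ m₄ = 1159.00958
m₂² = 630.11245
g₂ = m₄/m₂² − 3 = 1.83937 − 3 ≈ -1.1606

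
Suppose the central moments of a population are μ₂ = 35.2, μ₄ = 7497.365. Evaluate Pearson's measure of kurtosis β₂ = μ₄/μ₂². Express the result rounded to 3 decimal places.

6.051

μ₂² = 35.2² = 1239.04000
μ₄/μ₂² = 7497.365 / 1239.04000 = 6.05095
β₂ ≈ 6.051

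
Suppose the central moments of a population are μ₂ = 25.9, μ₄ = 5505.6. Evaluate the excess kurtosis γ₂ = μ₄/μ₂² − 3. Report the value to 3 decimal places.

μ₂² = 25.9² = 670.81000
μ₄/μ₂² = 5505.6 / 670.81000 = 8.20739
γ₂ = 8.20739 − 3 ≈ 5.207

5.207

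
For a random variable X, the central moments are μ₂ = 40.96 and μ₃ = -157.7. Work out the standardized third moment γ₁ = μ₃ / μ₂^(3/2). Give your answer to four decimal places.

σ = √μ₂ = √40.96 = 6.40000
σ³ = μ₂^(3/2) = 262.14400
γ₁ = μ₃/σ³ = -157.7 / 262.14400 ≈ -0.6016

-0.6016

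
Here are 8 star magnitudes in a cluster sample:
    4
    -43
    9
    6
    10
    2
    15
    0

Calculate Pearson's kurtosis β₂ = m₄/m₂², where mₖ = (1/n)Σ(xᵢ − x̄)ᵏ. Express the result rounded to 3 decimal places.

5.399

x̄ = 0.3750
Σ(xᵢ − x̄)² = 2309.8750 ⇒ m₂ = 288.73438
Σ(xᵢ − x̄)⁴ = 3600676.9316 ⇒ m₄ = 450084.61646
m₂² = 83367.53931
β₂ = m₄/m₂² = 450084.61646 / 83367.53931 ≈ 5.399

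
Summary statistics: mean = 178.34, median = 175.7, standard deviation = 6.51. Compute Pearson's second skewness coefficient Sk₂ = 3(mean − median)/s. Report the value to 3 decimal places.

Sk₂ = 3(178.34 − 175.7) / 6.51 = 3 × 2.6400 / 6.51
    = 7.9200 / 6.51 ≈ 1.217

1.217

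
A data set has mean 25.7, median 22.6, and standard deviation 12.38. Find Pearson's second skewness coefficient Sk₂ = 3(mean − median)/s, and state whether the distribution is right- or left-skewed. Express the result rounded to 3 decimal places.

Sk₂ = 3(25.7 − 22.6) / 12.38 = 3 × 3.1000 / 12.38
    = 9.3000 / 12.38 ≈ 0.751
Sk₂ > 0 ⇒ mean > median ⇒ right-skewed (positive skew).

0.751, right-skewed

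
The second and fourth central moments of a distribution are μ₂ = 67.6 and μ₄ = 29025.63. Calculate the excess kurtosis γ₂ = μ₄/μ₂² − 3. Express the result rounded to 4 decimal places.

3.3517

μ₂² = 67.6² = 4569.76000
μ₄/μ₂² = 29025.63 / 4569.76000 = 6.35167
γ₂ = 6.35167 − 3 ≈ 3.3517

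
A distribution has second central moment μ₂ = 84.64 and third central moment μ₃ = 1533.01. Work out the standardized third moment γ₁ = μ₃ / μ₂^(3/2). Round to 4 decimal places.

1.9687

σ = √μ₂ = √84.64 = 9.20000
σ³ = μ₂^(3/2) = 778.68800
γ₁ = μ₃/σ³ = 1533.01 / 778.68800 ≈ 1.9687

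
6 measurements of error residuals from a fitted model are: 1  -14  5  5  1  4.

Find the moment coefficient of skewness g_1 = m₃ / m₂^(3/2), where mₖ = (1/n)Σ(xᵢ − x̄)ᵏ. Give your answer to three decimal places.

x̄ = (1 - 14 + 5 + 5 + 1 + 4) / 6 = 0.3333
deviations (xᵢ − x̄): 0.6667, -14.3333, 4.6667, 4.6667, 0.6667, 3.6667
Σ(xᵢ − x̄)² = 263.3333 ⇒ m₂ = 263.3333/6 = 43.88889
Σ(xᵢ − x̄)³ = -2691.5556 ⇒ m₃ = -2691.5556/6 = -448.59259
m₂^(3/2) = 43.88889^(1.5) = 290.75814
g_1 = m₃ / m₂^(3/2) = -448.59259 / 290.75814 ≈ -1.543

-1.543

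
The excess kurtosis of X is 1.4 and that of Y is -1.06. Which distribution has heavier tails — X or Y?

X

Higher excess kurtosis ⇒ heavier tails relative to the normal distribution.
1.4 vs -1.06: the larger is 1.4, so X has heavier tails. (X is leptokurtic — heavier-than-normal tails; the other is platykurtic.)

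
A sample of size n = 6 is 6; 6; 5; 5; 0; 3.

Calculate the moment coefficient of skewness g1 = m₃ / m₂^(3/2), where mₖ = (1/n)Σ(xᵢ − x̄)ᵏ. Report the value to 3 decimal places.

-1.065

x̄ = (6 + 6 + 5 + 5 + 0 + 3) / 6 = 4.1667
deviations (xᵢ − x̄): 1.8333, 1.8333, 0.8333, 0.8333, -4.1667, -1.1667
Σ(xᵢ − x̄)² = 26.8333 ⇒ m₂ = 26.8333/6 = 4.47222
Σ(xᵢ − x̄)³ = -60.4444 ⇒ m₃ = -60.4444/6 = -10.07407
m₂^(3/2) = 4.47222^(1.5) = 9.45769
g1 = m₃ / m₂^(3/2) = -10.07407 / 9.45769 ≈ -1.065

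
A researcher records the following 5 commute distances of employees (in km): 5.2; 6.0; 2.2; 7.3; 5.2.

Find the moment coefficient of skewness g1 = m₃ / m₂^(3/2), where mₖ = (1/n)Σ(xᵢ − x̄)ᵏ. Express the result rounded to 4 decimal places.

x̄ = (5.2 + 6.0 + 2.2 + 7.3 + 5.2) / 5 = 5.1800
deviations (xᵢ − x̄): 0.0200, 0.8200, -2.9800, 2.1200, 0.0200
Σ(xᵢ − x̄)² = 14.0480 ⇒ m₂ = 14.0480/5 = 2.80960
Σ(xᵢ − x̄)³ = -16.3841 ⇒ m₃ = -16.3841/5 = -3.27682
m₂^(3/2) = 2.80960^(1.5) = 4.70941
g1 = m₃ / m₂^(3/2) = -3.27682 / 4.70941 ≈ -0.6958

-0.6958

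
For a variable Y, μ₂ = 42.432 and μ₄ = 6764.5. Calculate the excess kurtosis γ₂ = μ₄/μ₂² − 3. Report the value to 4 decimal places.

0.7571

μ₂² = 42.432² = 1800.47462
μ₄/μ₂² = 6764.5 / 1800.47462 = 3.75706
γ₂ = 3.75706 − 3 ≈ 0.7571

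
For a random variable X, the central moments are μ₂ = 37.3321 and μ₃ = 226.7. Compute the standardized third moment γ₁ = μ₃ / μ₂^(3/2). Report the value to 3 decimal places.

0.994

σ = √μ₂ = √37.3321 = 6.11000
σ³ = μ₂^(3/2) = 228.09913
γ₁ = μ₃/σ³ = 226.7 / 228.09913 ≈ 0.994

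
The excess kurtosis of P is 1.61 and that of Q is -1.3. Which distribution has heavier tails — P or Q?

Higher excess kurtosis ⇒ heavier tails relative to the normal distribution.
1.61 vs -1.3: the larger is 1.61, so P has heavier tails. (P is leptokurtic — heavier-than-normal tails; the other is platykurtic.)

P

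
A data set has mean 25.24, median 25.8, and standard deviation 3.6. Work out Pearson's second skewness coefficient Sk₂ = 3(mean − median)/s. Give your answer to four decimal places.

Sk₂ = 3(25.24 − 25.8) / 3.6 = 3 × -0.5600 / 3.6
    = -1.6800 / 3.6 ≈ -0.4667

-0.4667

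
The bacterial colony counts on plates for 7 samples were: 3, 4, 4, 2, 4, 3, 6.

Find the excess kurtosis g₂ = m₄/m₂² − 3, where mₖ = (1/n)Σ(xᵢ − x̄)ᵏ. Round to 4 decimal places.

x̄ = 3.7143
Σ(xᵢ − x̄)² = 9.4286 ⇒ m₂ = 1.34694
Σ(xᵢ − x̄)⁴ = 36.4723 ⇒ m₄ = 5.21033
m₂² = 1.81424
g₂ = m₄/m₂² − 3 = 2.87190 − 3 ≈ -0.1281

-0.1281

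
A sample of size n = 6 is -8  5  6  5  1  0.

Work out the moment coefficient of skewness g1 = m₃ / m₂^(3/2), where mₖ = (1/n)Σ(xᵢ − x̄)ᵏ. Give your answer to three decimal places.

x̄ = (-8 + 5 + 6 + 5 + 1 + 0) / 6 = 1.5000
deviations (xᵢ − x̄): -9.5000, 3.5000, 4.5000, 3.5000, -0.5000, -1.5000
Σ(xᵢ − x̄)² = 137.5000 ⇒ m₂ = 137.5000/6 = 22.91667
Σ(xᵢ − x̄)³ = -684.0000 ⇒ m₃ = -684.0000/6 = -114.00000
m₂^(3/2) = 22.91667^(1.5) = 109.70519
g1 = m₃ / m₂^(3/2) = -114.00000 / 109.70519 ≈ -1.039

-1.039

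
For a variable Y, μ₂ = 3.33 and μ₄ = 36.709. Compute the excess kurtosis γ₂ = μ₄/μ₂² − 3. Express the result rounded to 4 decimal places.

0.3104

μ₂² = 3.33² = 11.08890
μ₄/μ₂² = 36.709 / 11.08890 = 3.31043
γ₂ = 3.31043 − 3 ≈ 0.3104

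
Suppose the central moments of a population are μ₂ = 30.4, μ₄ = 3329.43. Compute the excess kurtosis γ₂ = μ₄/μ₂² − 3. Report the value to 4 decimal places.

μ₂² = 30.4² = 924.16000
μ₄/μ₂² = 3329.43 / 924.16000 = 3.60266
γ₂ = 3.60266 − 3 ≈ 0.6027

0.6027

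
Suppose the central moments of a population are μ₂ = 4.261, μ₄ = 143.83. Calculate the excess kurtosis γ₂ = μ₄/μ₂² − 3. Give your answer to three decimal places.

4.922

μ₂² = 4.261² = 18.15612
μ₄/μ₂² = 143.83 / 18.15612 = 7.92185
γ₂ = 7.92185 − 3 ≈ 4.922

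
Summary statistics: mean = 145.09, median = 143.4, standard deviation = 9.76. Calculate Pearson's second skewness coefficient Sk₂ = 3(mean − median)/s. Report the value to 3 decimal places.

Sk₂ = 3(145.09 − 143.4) / 9.76 = 3 × 1.6900 / 9.76
    = 5.0700 / 9.76 ≈ 0.519

0.519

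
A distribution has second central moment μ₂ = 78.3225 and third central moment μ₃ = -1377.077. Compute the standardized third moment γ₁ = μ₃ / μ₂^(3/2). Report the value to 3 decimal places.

-1.987

σ = √μ₂ = √78.3225 = 8.85000
σ³ = μ₂^(3/2) = 693.15413
γ₁ = μ₃/σ³ = -1377.077 / 693.15413 ≈ -1.987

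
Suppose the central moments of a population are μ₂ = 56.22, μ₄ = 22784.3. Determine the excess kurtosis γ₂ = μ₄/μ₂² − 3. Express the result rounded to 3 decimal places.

μ₂² = 56.22² = 3160.68840
μ₄/μ₂² = 22784.3 / 3160.68840 = 7.20865
γ₂ = 7.20865 − 3 ≈ 4.209

4.209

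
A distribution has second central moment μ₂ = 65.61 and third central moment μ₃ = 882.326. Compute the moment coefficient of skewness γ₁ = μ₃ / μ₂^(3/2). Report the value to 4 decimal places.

σ = √μ₂ = √65.61 = 8.10000
σ³ = μ₂^(3/2) = 531.44100
γ₁ = μ₃/σ³ = 882.326 / 531.44100 ≈ 1.6603

1.6603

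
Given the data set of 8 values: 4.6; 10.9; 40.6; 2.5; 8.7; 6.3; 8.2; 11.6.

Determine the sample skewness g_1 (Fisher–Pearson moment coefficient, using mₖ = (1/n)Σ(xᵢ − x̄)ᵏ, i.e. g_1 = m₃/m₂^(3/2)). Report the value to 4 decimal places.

1.9801

x̄ = (4.6 + 10.9 + 40.6 + 2.5 + 8.7 + 6.3 + 8.2 + 11.6) / 8 = 11.6750
deviations (xᵢ − x̄): -7.0750, -0.7750, 28.9250, -9.1750, -2.9750, -5.3750, -3.4750, -0.0750
Σ(xᵢ − x̄)² = 1021.3150 ⇒ m₂ = 1021.3150/8 = 127.66438
Σ(xᵢ − x̄)³ = 22849.7168 ⇒ m₃ = 22849.7168/8 = 2856.21459
m₂^(3/2) = 127.66438^(1.5) = 1442.46268
g_1 = m₃ / m₂^(3/2) = 2856.21459 / 1442.46268 ≈ 1.9801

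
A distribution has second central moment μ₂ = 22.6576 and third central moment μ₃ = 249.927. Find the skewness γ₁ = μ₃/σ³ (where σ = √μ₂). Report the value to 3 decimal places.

2.317

σ = √μ₂ = √22.6576 = 4.76000
σ³ = μ₂^(3/2) = 107.85018
γ₁ = μ₃/σ³ = 249.927 / 107.85018 ≈ 2.317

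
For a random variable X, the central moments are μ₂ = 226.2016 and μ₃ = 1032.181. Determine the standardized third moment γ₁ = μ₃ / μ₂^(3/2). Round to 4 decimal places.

0.3034

σ = √μ₂ = √226.2016 = 15.04000
σ³ = μ₂^(3/2) = 3402.07206
γ₁ = μ₃/σ³ = 1032.181 / 3402.07206 ≈ 0.3034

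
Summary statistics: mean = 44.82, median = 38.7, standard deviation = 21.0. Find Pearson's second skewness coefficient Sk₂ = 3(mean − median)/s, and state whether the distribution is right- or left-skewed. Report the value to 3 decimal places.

Sk₂ = 3(44.82 − 38.7) / 21.0 = 3 × 6.1200 / 21.0
    = 18.3600 / 21.0 ≈ 0.874
Sk₂ > 0 ⇒ mean > median ⇒ right-skewed (positive skew).

0.874, right-skewed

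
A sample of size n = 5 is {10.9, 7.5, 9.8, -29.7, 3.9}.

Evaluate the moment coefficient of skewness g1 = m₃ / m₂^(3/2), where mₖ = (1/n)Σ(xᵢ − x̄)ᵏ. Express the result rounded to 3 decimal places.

-1.411

x̄ = (10.9 + 7.5 + 9.8 - 29.7 + 3.9) / 5 = 0.4800
deviations (xᵢ − x̄): 10.4200, 7.0200, 9.3200, -30.1800, 3.4200
Σ(xᵢ − x̄)² = 1167.2480 ⇒ m₂ = 1167.2480/5 = 233.44960
Σ(xᵢ − x̄)³ = -25162.0481 ⇒ m₃ = -25162.0481/5 = -5032.40962
m₂^(3/2) = 233.44960^(1.5) = 3566.88988
g1 = m₃ / m₂^(3/2) = -5032.40962 / 3566.88988 ≈ -1.411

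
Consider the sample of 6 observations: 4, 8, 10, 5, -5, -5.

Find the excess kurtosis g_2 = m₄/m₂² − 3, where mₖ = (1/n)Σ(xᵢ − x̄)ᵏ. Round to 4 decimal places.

-1.4706

x̄ = 2.8333
Σ(xᵢ − x̄)² = 206.8333 ⇒ m₂ = 34.47222
Σ(xᵢ − x̄)⁴ = 10904.8194 ⇒ m₄ = 1817.46991
m₂² = 1188.33410
g_2 = m₄/m₂² − 3 = 1.52943 − 3 ≈ -1.4706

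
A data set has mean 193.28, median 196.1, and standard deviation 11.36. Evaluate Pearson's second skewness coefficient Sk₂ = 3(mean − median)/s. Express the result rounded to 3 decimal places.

-0.745

Sk₂ = 3(193.28 − 196.1) / 11.36 = 3 × -2.8200 / 11.36
    = -8.4600 / 11.36 ≈ -0.745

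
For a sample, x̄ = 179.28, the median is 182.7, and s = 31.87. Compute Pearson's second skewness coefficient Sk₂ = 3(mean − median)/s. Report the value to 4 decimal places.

Sk₂ = 3(179.28 − 182.7) / 31.87 = 3 × -3.4200 / 31.87
    = -10.2600 / 31.87 ≈ -0.3219

-0.3219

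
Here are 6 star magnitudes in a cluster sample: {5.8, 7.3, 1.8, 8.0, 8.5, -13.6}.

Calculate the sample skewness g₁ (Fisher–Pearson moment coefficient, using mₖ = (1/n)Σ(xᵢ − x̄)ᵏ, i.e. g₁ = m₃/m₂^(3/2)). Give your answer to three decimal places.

-1.496

x̄ = (5.8 + 7.3 + 1.8 + 8.0 + 8.5 - 13.6) / 6 = 2.9667
deviations (xᵢ − x̄): 2.8333, 4.3333, -1.1667, 5.0333, 5.5333, -16.5667
Σ(xᵢ − x̄)² = 358.5733 ⇒ m₂ = 358.5733/6 = 59.76222
Σ(xᵢ − x̄)³ = -4147.3324 ⇒ m₃ = -4147.3324/6 = -691.22207
m₂^(3/2) = 59.76222^(1.5) = 461.99801
g₁ = m₃ / m₂^(3/2) = -691.22207 / 461.99801 ≈ -1.496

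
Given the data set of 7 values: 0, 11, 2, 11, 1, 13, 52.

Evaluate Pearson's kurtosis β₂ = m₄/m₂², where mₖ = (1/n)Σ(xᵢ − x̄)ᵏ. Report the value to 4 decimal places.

4.3760

x̄ = 12.8571
Σ(xᵢ − x̄)² = 1962.8571 ⇒ m₂ = 280.40816
Σ(xᵢ − x̄)⁴ = 2408535.3586 ⇒ m₄ = 344076.47980
m₂² = 78628.73803
β₂ = m₄/m₂² = 344076.47980 / 78628.73803 ≈ 4.3760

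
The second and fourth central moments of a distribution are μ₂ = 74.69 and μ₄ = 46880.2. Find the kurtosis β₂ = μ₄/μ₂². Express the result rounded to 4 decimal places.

μ₂² = 74.69² = 5578.59610
μ₄/μ₂² = 46880.2 / 5578.59610 = 8.40358
β₂ ≈ 8.4036

8.4036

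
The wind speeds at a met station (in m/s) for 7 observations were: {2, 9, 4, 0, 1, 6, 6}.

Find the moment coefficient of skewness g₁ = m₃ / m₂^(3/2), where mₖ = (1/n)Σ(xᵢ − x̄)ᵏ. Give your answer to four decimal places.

x̄ = (2 + 9 + 4 + 0 + 1 + 6 + 6) / 7 = 4.0000
deviations (xᵢ − x̄): -2.0000, 5.0000, 0.0000, -4.0000, -3.0000, 2.0000, 2.0000
Σ(xᵢ − x̄)² = 62.0000 ⇒ m₂ = 62.0000/7 = 8.85714
Σ(xᵢ − x̄)³ = 42.0000 ⇒ m₃ = 42.0000/7 = 6.00000
m₂^(3/2) = 8.85714^(1.5) = 26.35970
g₁ = m₃ / m₂^(3/2) = 6.00000 / 26.35970 ≈ 0.2276

0.2276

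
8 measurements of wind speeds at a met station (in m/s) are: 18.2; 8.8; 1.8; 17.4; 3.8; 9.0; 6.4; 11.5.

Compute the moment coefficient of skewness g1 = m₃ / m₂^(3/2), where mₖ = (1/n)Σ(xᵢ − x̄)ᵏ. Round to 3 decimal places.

0.300

x̄ = (18.2 + 8.8 + 1.8 + 17.4 + 3.8 + 9.0 + 6.4 + 11.5) / 8 = 9.6125
deviations (xᵢ − x̄): 8.5875, -0.8125, -7.8125, 7.7875, -5.8125, -0.6125, -3.2125, 1.8875
Σ(xᵢ − x̄)² = 244.1287 ⇒ m₂ = 244.1287/8 = 30.51609
Σ(xᵢ − x̄)³ = 405.1522 ⇒ m₃ = 405.1522/8 = 50.64402
m₂^(3/2) = 30.51609^(1.5) = 168.57509
g1 = m₃ / m₂^(3/2) = 50.64402 / 168.57509 ≈ 0.300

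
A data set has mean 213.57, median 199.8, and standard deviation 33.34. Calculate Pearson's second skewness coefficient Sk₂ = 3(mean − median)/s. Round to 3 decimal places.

1.239

Sk₂ = 3(213.57 − 199.8) / 33.34 = 3 × 13.7700 / 33.34
    = 41.3100 / 33.34 ≈ 1.239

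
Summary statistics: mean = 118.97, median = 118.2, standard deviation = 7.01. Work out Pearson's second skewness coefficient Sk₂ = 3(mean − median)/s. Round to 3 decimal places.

0.330

Sk₂ = 3(118.97 − 118.2) / 7.01 = 3 × 0.7700 / 7.01
    = 2.3100 / 7.01 ≈ 0.330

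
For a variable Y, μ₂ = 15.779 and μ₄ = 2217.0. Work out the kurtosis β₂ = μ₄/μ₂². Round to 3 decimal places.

8.904

μ₂² = 15.779² = 248.97684
μ₄/μ₂² = 2217.0 / 248.97684 = 8.90444
β₂ ≈ 8.904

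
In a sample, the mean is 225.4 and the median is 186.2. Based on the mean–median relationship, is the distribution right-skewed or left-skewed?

right-skewed

mean − median = 225.4 − 186.2 = 39.2
mean > median ⇒ the longer tail is on the right ⇒ right-skewed (positively skewed).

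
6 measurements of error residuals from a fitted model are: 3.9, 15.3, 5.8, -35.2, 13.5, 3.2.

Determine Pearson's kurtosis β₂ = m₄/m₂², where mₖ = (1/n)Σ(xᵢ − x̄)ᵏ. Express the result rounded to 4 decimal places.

3.7011

x̄ = 1.0833
Σ(xᵢ − x̄)² = 1707.4283 ⇒ m₂ = 284.57139
Σ(xᵢ − x̄)⁴ = 1798317.6775 ⇒ m₄ = 299719.61292
m₂² = 80980.87537
β₂ = m₄/m₂² = 299719.61292 / 80980.87537 ≈ 3.7011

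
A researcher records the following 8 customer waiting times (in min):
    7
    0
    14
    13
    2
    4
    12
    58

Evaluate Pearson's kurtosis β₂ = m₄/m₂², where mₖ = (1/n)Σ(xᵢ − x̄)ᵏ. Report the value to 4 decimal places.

x̄ = 13.7500
Σ(xᵢ − x̄)² = 2429.5000 ⇒ m₂ = 303.68750
Σ(xᵢ − x̄)⁴ = 3899937.1563 ⇒ m₄ = 487492.14453
m₂² = 92226.09766
β₂ = m₄/m₂² = 487492.14453 / 92226.09766 ≈ 5.2858

5.2858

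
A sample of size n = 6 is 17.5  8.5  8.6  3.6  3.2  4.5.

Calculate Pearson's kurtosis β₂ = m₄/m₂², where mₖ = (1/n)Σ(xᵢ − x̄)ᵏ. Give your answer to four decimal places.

x̄ = 7.6500
Σ(xᵢ − x̄)² = 144.7750 ⇒ m₂ = 24.12917
Σ(xᵢ − x̄)⁴ = 10174.3390 ⇒ m₄ = 1695.72317
m₂² = 582.21668
β₂ = m₄/m₂² = 1695.72317 / 582.21668 ≈ 2.9125

2.9125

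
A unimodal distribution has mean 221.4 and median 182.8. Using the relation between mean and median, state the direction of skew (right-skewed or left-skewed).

mean − median = 221.4 − 182.8 = 38.6
mean > median ⇒ the longer tail is on the right ⇒ right-skewed (positively skewed).

right-skewed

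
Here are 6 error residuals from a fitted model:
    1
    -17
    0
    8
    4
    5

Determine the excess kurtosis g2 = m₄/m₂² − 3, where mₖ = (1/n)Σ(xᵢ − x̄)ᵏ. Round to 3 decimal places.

x̄ = 0.1667
Σ(xᵢ − x̄)² = 394.8333 ⇒ m₂ = 65.80556
Σ(xᵢ − x̄)⁴ = 91372.1528 ⇒ m₄ = 15228.69213
m₂² = 4330.37114
g2 = m₄/m₂² − 3 = 3.51672 − 3 ≈ 0.517

0.517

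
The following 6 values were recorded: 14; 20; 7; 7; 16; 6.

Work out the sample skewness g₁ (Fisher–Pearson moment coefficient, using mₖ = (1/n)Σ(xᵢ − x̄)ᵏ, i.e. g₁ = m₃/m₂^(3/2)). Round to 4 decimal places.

x̄ = (14 + 20 + 7 + 7 + 16 + 6) / 6 = 11.6667
deviations (xᵢ − x̄): 2.3333, 8.3333, -4.6667, -4.6667, 4.3333, -5.6667
Σ(xᵢ − x̄)² = 169.3333 ⇒ m₂ = 169.3333/6 = 28.22222
Σ(xᵢ − x̄)³ = 287.5556 ⇒ m₃ = 287.5556/6 = 47.92593
m₂^(3/2) = 28.22222^(1.5) = 149.92940
g₁ = m₃ / m₂^(3/2) = 47.92593 / 149.92940 ≈ 0.3197

0.3197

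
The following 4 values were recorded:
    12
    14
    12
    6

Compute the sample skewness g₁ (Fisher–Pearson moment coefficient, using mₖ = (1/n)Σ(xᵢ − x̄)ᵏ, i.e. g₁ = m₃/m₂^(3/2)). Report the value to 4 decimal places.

x̄ = (12 + 14 + 12 + 6) / 4 = 11.0000
deviations (xᵢ − x̄): 1.0000, 3.0000, 1.0000, -5.0000
Σ(xᵢ − x̄)² = 36.0000 ⇒ m₂ = 36.0000/4 = 9.00000
Σ(xᵢ − x̄)³ = -96.0000 ⇒ m₃ = -96.0000/4 = -24.00000
m₂^(3/2) = 9.00000^(1.5) = 27.00000
g₁ = m₃ / m₂^(3/2) = -24.00000 / 27.00000 ≈ -0.8889

-0.8889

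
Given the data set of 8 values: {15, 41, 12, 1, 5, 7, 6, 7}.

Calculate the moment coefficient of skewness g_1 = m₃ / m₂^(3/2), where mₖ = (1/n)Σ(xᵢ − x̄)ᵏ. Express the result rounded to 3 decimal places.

x̄ = (15 + 41 + 12 + 1 + 5 + 7 + 6 + 7) / 8 = 11.7500
deviations (xᵢ − x̄): 3.2500, 29.2500, 0.2500, -10.7500, -6.7500, -4.7500, -5.7500, -4.7500
Σ(xᵢ − x̄)² = 1105.5000 ⇒ m₂ = 1105.5000/8 = 138.18750
Σ(xᵢ − x̄)³ = 23105.2500 ⇒ m₃ = 23105.2500/8 = 2888.15625
m₂^(3/2) = 138.18750^(1.5) = 1624.43800
g_1 = m₃ / m₂^(3/2) = 2888.15625 / 1624.43800 ≈ 1.778

1.778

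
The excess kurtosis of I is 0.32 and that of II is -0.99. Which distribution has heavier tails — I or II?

I

Higher excess kurtosis ⇒ heavier tails relative to the normal distribution.
0.32 vs -0.99: the larger is 0.32, so I has heavier tails. (I is leptokurtic — heavier-than-normal tails; the other is platykurtic.)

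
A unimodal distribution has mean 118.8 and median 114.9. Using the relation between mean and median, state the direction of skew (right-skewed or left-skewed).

mean − median = 118.8 − 114.9 = 3.9
mean > median ⇒ the longer tail is on the right ⇒ right-skewed (positively skewed).

right-skewed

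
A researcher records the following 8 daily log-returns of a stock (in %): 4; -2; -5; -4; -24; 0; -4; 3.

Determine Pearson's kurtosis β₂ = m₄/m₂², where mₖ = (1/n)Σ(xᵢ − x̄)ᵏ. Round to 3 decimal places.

x̄ = -4.0000
Σ(xᵢ − x̄)² = 534.0000 ⇒ m₂ = 66.75000
Σ(xᵢ − x̄)⁴ = 166770.0000 ⇒ m₄ = 20846.25000
m₂² = 4455.56250
β₂ = m₄/m₂² = 20846.25000 / 4455.56250 ≈ 4.679

4.679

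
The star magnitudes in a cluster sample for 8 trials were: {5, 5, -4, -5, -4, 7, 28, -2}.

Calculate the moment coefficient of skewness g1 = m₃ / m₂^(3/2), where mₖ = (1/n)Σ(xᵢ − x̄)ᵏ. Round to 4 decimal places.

x̄ = (5 + 5 - 4 - 5 - 4 + 7 + 28 - 2) / 8 = 3.7500
deviations (xᵢ − x̄): 1.2500, 1.2500, -7.7500, -8.7500, -7.7500, 3.2500, 24.2500, -5.7500
Σ(xᵢ − x̄)² = 831.5000 ⇒ m₂ = 831.5000/8 = 103.93750
Σ(xᵢ − x̄)³ = 12507.7500 ⇒ m₃ = 12507.7500/8 = 1563.46875
m₂^(3/2) = 103.93750^(1.5) = 1059.64014
g1 = m₃ / m₂^(3/2) = 1563.46875 / 1059.64014 ≈ 1.4755

1.4755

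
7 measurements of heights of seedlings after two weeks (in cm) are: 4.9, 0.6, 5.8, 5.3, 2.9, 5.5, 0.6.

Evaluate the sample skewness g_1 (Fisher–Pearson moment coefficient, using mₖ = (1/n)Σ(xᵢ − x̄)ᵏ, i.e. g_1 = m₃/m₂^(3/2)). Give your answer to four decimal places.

x̄ = (4.9 + 0.6 + 5.8 + 5.3 + 2.9 + 5.5 + 0.6) / 7 = 3.6571
deviations (xᵢ − x̄): 1.2429, -3.0571, 2.1429, 1.6429, -0.7571, 1.8429, -3.0571
Σ(xᵢ − x̄)² = 31.4971 ⇒ m₂ = 31.4971/7 = 4.49959
Σ(xᵢ − x̄)³ = -35.1268 ⇒ m₃ = -35.1268/7 = -5.01812
m₂^(3/2) = 4.49959^(1.5) = 9.54464
g_1 = m₃ / m₂^(3/2) = -5.01812 / 9.54464 ≈ -0.5258

-0.5258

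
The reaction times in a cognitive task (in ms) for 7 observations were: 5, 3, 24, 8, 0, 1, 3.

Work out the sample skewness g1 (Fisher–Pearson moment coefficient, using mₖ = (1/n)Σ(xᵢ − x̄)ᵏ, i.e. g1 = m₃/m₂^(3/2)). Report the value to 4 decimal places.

1.6390

x̄ = (5 + 3 + 24 + 8 + 0 + 1 + 3) / 7 = 6.2857
deviations (xᵢ − x̄): -1.2857, -3.2857, 17.7143, 1.7143, -6.2857, -5.2857, -3.2857
Σ(xᵢ − x̄)² = 407.4286 ⇒ m₂ = 407.4286/7 = 58.20408
Σ(xᵢ − x̄)³ = 5094.6122 ⇒ m₃ = 5094.6122/7 = 727.80175
m₂^(3/2) = 58.20408^(1.5) = 444.04825
g1 = m₃ / m₂^(3/2) = 727.80175 / 444.04825 ≈ 1.6390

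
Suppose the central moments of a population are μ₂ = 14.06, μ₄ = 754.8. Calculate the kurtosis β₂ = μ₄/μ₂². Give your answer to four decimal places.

μ₂² = 14.06² = 197.68360
μ₄/μ₂² = 754.8 / 197.68360 = 3.81822
β₂ ≈ 3.8182

3.8182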